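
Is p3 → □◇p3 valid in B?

Tableau for the negation ¬(p3 → □◇p3):
1. ¬(p3 → □◇p3), w0
2. p3, w0
3. ¬□◇p3, w0
4. ¬◇p3, w1
5. ¬p3, w0
Accessibility: w0Rw0, w0Rw1, w1Rw0, w1Rw1
Branch closes: p3 and ¬p3 both at w0.
Every branch of the negation's tableau closes; the branch above is one of them.

Valid in B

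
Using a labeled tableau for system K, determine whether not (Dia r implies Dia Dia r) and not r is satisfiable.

1. not (Dia r implies Dia Dia r) and not r, w0
2. not (Dia r implies Dia Dia r), w0   [and-rule on 1]
3. not r, w0   [and-rule on 1]
4. Dia r, w0   [neg-implies-rule on 2]
5. not Dia Dia r, w0   [neg-implies-rule on 2]
6. r, w1   [Dia-rule on 4: fresh world w1, w0Rw1]
7. not Dia r, w1   [neg-Dia-rule on 5 via w0Rw1]
Accessibility: w0Rw1

Yes, satisfiable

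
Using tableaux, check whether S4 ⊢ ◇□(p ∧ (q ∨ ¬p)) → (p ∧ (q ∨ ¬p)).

Tableau for the negation ¬(◇□(p ∧ (q ∨ ¬p)) → (p ∧ (q ∨ ¬p))):
1. ¬(◇□(p ∧ (q ∨ ¬p)) → (p ∧ (q ∨ ¬p))), u
2. ◇□(p ∧ (q ∨ ¬p)), u
3. ¬(p ∧ (q ∨ ¬p)), u
4. ¬(q ∨ ¬p), u
5. ¬q, u
6. p, u
7. □(p ∧ (q ∨ ¬p)), v
8. p ∧ (q ∨ ¬p), v
9. p, v
10. q ∨ ¬p, v
11. q, v
Accessibility: uRu, uRv, vRv
The negation has an open branch (countermodel exists).

Invalid (countermodel exists)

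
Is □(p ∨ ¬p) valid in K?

Valid

Tableau for the negation ¬□(p ∨ ¬p):
1. ¬□(p ∨ ¬p), 0
2. ¬(p ∨ ¬p), 1
3. ¬p, 1
4. p, 1
Accessibility: 0R1
Branch closes: p and ¬p both at 1.
All branches of the negation close; one closing branch shown above.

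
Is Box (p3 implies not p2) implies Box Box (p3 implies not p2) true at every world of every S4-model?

Tableau for the negation not (Box (p3 implies not p2) implies Box Box (p3 implies not p2)):
1. not (Box (p3 implies not p2) implies Box Box (p3 implies not p2)), u
2. Box (p3 implies not p2), u   [neg-implies-rule on 1]
3. not Box Box (p3 implies not p2), u   [neg-implies-rule on 1]
4. p3 implies not p2, u   [Box-rule on 2 via uRu]
5. not p2, u   [implies-rule on 4 (branches; this branch)]
6. not Box (p3 implies not p2), v   [neg-Box-rule on 3: fresh world v, uRv]
7. p3 implies not p2, v   [Box-rule on 2 via uRv]
8. not p2, v   [implies-rule on 7 (branches; this branch)]
9. not (p3 implies not p2), w   [neg-Box-rule on 6: fresh world w, vRw]
10. p3, w   [neg-implies-rule on 9]
11. p2, w   [neg-implies-rule on 9]
12. p3 implies not p2, w   [Box-rule on 2 via uRw]
13. not p2, w   [implies-rule on 12 (branches; this branch)]
Accessibility: uRu, uRv, uRw, vRv, vRw, wRw
Branch closes: p2 and not p2 both at w.
Every branch of the negation's tableau closes; the branch above is one of them.

Valid in S4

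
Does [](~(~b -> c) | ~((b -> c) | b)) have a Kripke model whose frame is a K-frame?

Satisfiable (open branch found)

1. [](~(~b -> c) | ~((b -> c) | b)), w0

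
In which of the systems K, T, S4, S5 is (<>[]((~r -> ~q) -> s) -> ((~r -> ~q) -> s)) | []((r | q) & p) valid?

S4-tableau for the negation ~((<>[]((~r -> ~q) -> s) -> ((~r -> ~q) -> s)) | []((r | q) & p)):
1. ~((<>[]((~r -> ~q) -> s) -> ((~r -> ~q) -> s)) | []((r | q) & p)), w0
2. ~(<>[]((~r -> ~q) -> s) -> ((~r -> ~q) -> s)), w0
3. ~[]((r | q) & p), w0
4. <>[]((~r -> ~q) -> s), w0
5. ~((~r -> ~q) -> s), w0
6. ~r -> ~q, w0
7. ~s, w0
8. ~q, w0
9. ~((r | q) & p), w1
10. ~p, w1
11. []((~r -> ~q) -> s), w2
12. (~r -> ~q) -> s, w2
13. s, w2
Accessibility: w0Rw0, w0Rw1, w0Rw2, w1Rw1, w2Rw2
Complete open branch: countermodel on an S4-frame, so not valid in S4, nor in K, T (the same frame is also a K-frame and a T-frame).
S5-tableau for the negation ~((<>[]((~r -> ~q) -> s) -> ((~r -> ~q) -> s)) | []((r | q) & p)):
1. ~((<>[]((~r -> ~q) -> s) -> ((~r -> ~q) -> s)) | []((r | q) & p)), w0
2. ~(<>[]((~r -> ~q) -> s) -> ((~r -> ~q) -> s)), w0
3. ~[]((r | q) & p), w0
4. <>[]((~r -> ~q) -> s), w0
5. ~((~r -> ~q) -> s), w0
6. ~r -> ~q, w0
7. ~s, w0
8. ~q, w0
9. ~((r | q) & p), w1
10. ~(r | q), w1
11. ~r, w1
12. ~q, w1
13. []((~r -> ~q) -> s), w2
14. (~r -> ~q) -> s, w0
15. (~r -> ~q) -> s, w1
16. (~r -> ~q) -> s, w2
17. ~(~r -> ~q), w0
18. ~r, w0
19. q, w0
Accessibility: w0Rw0, w0Rw1, w0Rw2, w1Rw0, w1Rw1, w1Rw2, w2Rw0, w2Rw1, w2Rw2
Branch closes: q and ~q both at w0.
Every branch closes (one shown): valid in S5.

S5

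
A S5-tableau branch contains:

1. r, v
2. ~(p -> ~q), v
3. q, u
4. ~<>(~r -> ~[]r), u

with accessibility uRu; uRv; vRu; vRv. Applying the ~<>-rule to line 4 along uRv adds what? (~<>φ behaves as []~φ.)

~<>φ behaves as []~φ: propagate the negated body to each accessible world.

~(~r -> ~[]r), v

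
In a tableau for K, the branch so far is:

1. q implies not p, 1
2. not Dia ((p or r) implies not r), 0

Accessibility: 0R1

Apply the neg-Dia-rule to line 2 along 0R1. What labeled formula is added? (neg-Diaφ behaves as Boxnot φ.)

not ((p or r) implies not r), 1

neg-Diaφ behaves as Boxnot φ: propagate the negated body to each accessible world.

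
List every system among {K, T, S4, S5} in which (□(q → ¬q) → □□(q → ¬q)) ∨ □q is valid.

S4-tableau for the negation ¬((□(q → ¬q) → □□(q → ¬q)) ∨ □q):
1. ¬((□(q → ¬q) → □□(q → ¬q)) ∨ □q), 0
2. ¬(□(q → ¬q) → □□(q → ¬q)), 0
3. ¬□q, 0
4. □(q → ¬q), 0
5. ¬□□(q → ¬q), 0
6. q → ¬q, 0
7. ¬q, 0
8. ¬q, 1
9. q → ¬q, 1
10. ¬□(q → ¬q), 2
11. q → ¬q, 2
12. ¬q, 2
13. ¬(q → ¬q), 3
14. q, 3
15. q → ¬q, 3
16. ¬q, 3
Accessibility: 0R0, 0R1, 0R2, 0R3, 1R1, 2R2, 2R3, 3R3
Branch closes: q and ¬q both at 3.
Every branch closes (one shown): valid in S4, hence also in S5 (every theorem of S4 is a theorem of S5).
T-tableau for the negation ¬((□(q → ¬q) → □□(q → ¬q)) ∨ □q):
1. ¬((□(q → ¬q) → □□(q → ¬q)) ∨ □q), 0
2. ¬(□(q → ¬q) → □□(q → ¬q)), 0
3. ¬□q, 0
4. □(q → ¬q), 0
5. ¬□□(q → ¬q), 0
6. q → ¬q, 0
7. ¬q, 0
8. ¬q, 1
9. q → ¬q, 1
10. ¬□(q → ¬q), 2
11. q → ¬q, 2
12. ¬q, 2
13. ¬(q → ¬q), 3
14. q, 3
Accessibility: 0R0, 0R1, 0R2, 1R1, 2R2, 2R3, 3R3
Complete open branch: countermodel on a T-frame, so not valid in T, nor in K (the same frame is also a K-frame).

S4, S5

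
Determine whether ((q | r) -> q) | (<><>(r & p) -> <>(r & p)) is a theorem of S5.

Yes, valid

Tableau for the negation ~(((q | r) -> q) | (<><>(r & p) -> <>(r & p))):
1. ~(((q | r) -> q) | (<><>(r & p) -> <>(r & p))), w0
2. ~((q | r) -> q), w0
3. ~(<><>(r & p) -> <>(r & p)), w0
4. q | r, w0
5. ~q, w0
6. <><>(r & p), w0
7. ~<>(r & p), w0
8. ~(r & p), w0
9. r, w0
10. ~p, w0
11. <>(r & p), w1
12. ~(r & p), w1
13. ~p, w1
14. r & p, w2
15. r, w2
16. p, w2
17. ~(r & p), w2
18. ~p, w2
Accessibility: w0Rw0, w0Rw1, w0Rw2, w1Rw0, w1Rw1, w1Rw2, w2Rw0, w2Rw1, w2Rw2
Branch closes: p and ~p both at w2.
Every branch of the negation's tableau closes; the branch above is one of them.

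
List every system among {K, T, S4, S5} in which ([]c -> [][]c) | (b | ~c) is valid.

S4-tableau for the negation ~(([]c -> [][]c) | (b | ~c)):
1. ~(([]c -> [][]c) | (b | ~c)), w0
2. ~([]c -> [][]c), w0   [~|-rule on 1]
3. ~(b | ~c), w0   [~|-rule on 1]
4. []c, w0   [~->-rule on 2]
5. ~[][]c, w0   [~->-rule on 2]
6. ~b, w0   [~|-rule on 3]
7. c, w0   [~|-rule on 3]
8. ~[]c, w1   [~[]-rule on 5: fresh world w1, w0Rw1]
9. c, w1   [[]-rule on 4 via w0Rw1]
10. ~c, w2   [~[]-rule on 8: fresh world w2, w1Rw2]
11. c, w2   [[]-rule on 4 via w0Rw2]
Accessibility: w0Rw0, w0Rw1, w0Rw2, w1Rw1, w1Rw2, w2Rw2
Branch closes: c and ~c both at w2.
Every branch closes (one shown): valid in S4, hence also in S5 (every theorem of S4 is a theorem of S5).
T-tableau for the negation ~(([]c -> [][]c) | (b | ~c)):
1. ~(([]c -> [][]c) | (b | ~c)), w0
2. ~([]c -> [][]c), w0   [~|-rule on 1]
3. ~(b | ~c), w0   [~|-rule on 1]
4. []c, w0   [~->-rule on 2]
5. ~[][]c, w0   [~->-rule on 2]
6. ~b, w0   [~|-rule on 3]
7. c, w0   [~|-rule on 3]
8. ~[]c, w1   [~[]-rule on 5: fresh world w1, w0Rw1]
9. c, w1   [[]-rule on 4 via w0Rw1]
10. ~c, w2   [~[]-rule on 8: fresh world w2, w1Rw2]
Accessibility: w0Rw0, w0Rw1, w1Rw1, w1Rw2, w2Rw2
Complete open branch: countermodel on a T-frame, so not valid in T, nor in K (the same frame is also a K-frame).

S4, S5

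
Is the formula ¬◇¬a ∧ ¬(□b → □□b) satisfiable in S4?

1. ¬◇¬a ∧ ¬(□b → □□b), 0
2. ¬◇¬a, 0   [∧-rule on 1]
3. ¬(□b → □□b), 0   [∧-rule on 1]
4. □b, 0   [¬→-rule on 3]
5. ¬□□b, 0   [¬→-rule on 3]
6. a, 0   [¬◇-rule on 2 via 0R0]
7. b, 0   [□-rule on 4 via 0R0]
8. ¬□b, 1   [¬□-rule on 5: fresh world 1, 0R1]
9. a, 1   [¬◇-rule on 2 via 0R1]
10. b, 1   [□-rule on 4 via 0R1]
11. ¬b, 2   [¬□-rule on 8: fresh world 2, 1R2]
12. a, 2   [¬◇-rule on 2 via 0R2]
13. b, 2   [□-rule on 4 via 0R2]
Accessibility: 0R0, 0R1, 0R2, 1R1, 1R2, 2R2
Branch closes: b and ¬b both at 2.
(One branch shown.) All branches close.

No, unsatisfiable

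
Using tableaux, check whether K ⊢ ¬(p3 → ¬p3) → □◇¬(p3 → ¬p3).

No, not valid

Tableau for the negation ¬(¬(p3 → ¬p3) → □◇¬(p3 → ¬p3)):
1. ¬(¬(p3 → ¬p3) → □◇¬(p3 → ¬p3)), w0
2. ¬(p3 → ¬p3), w0   [¬→-rule on 1]
3. ¬□◇¬(p3 → ¬p3), w0   [¬→-rule on 1]
4. p3, w0   [¬→-rule on 2]
5. ¬◇¬(p3 → ¬p3), w1   [¬□-rule on 3: fresh world w1, w0Rw1]
Accessibility: w0Rw1
The negation has an open branch (countermodel exists).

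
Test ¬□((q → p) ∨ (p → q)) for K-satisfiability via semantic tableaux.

1. ¬□((q → p) ∨ (p → q)), w0
2. ¬((q → p) ∨ (p → q)), w1
3. ¬(q → p), w1
4. ¬(p → q), w1
5. q, w1
6. ¬p, w1
7. p, w1
8. ¬q, w1
Accessibility: w0Rw1
Branch closes: p and ¬p both at w1.
Every branch closes; the branch above is one of them.

Unsatisfiable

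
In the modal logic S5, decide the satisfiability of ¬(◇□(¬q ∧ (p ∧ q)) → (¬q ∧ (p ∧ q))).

No, unsatisfiable

1. ¬(◇□(¬q ∧ (p ∧ q)) → (¬q ∧ (p ∧ q))), 0
2. ◇□(¬q ∧ (p ∧ q)), 0
3. ¬(¬q ∧ (p ∧ q)), 0
4. ¬(p ∧ q), 0
5. ¬q, 0
6. □(¬q ∧ (p ∧ q)), 1
7. ¬q ∧ (p ∧ q), 0
8. p ∧ q, 0
9. p, 0
10. q, 0
Accessibility: 0R0, 0R1, 1R0, 1R1
Branch closes: q and ¬q both at 0.
All branches of the tableau close; one closing branch shown above.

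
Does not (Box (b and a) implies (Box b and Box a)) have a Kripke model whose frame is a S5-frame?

1. not (Box (b and a) implies (Box b and Box a)), w0
2. Box (b and a), w0   [neg-implies-rule on 1]
3. not (Box b and Box a), w0   [neg-implies-rule on 1]
4. b and a, w0   [Box-rule on 2 via w0Rw0]
5. b, w0   [and-rule on 4]
6. a, w0   [and-rule on 4]
7. not Box a, w0   [neg-and-rule on 3 (branches; this branch)]
8. not a, w1   [neg-Box-rule on 7: fresh world w1, w0Rw1]
9. b and a, w1   [Box-rule on 2 via w0Rw1]
10. b, w1   [and-rule on 9]
11. a, w1   [and-rule on 9]
Accessibility: w0Rw0, w0Rw1, w1Rw0, w1Rw1
Branch closes: a and not a both at w1.
All branches of the tableau close; one closing branch shown above.

No, unsatisfiable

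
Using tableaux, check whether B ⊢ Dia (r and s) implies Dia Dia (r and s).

Yes, valid

Tableau for the negation not (Dia (r and s) implies Dia Dia (r and s)):
1. not (Dia (r and s) implies Dia Dia (r and s)), 0
2. Dia (r and s), 0   [neg-implies-rule on 1]
3. not Dia Dia (r and s), 0   [neg-implies-rule on 1]
4. not Dia (r and s), 0   [neg-Dia-rule on 3 via 0R0]
5. not (r and s), 0   [neg-Dia-rule on 4 via 0R0]
6. not s, 0   [neg-and-rule on 5 (branches; this branch)]
7. r and s, 1   [Dia-rule on 2: fresh world 1, 0R1]
8. r, 1   [and-rule on 7]
9. s, 1   [and-rule on 7]
10. not Dia (r and s), 1   [neg-Dia-rule on 3 via 0R1]
11. not (r and s), 1   [neg-Dia-rule on 4 via 0R1]
12. not s, 1   [neg-and-rule on 11 (branches; this branch)]
Accessibility: 0R0, 0R1, 1R0, 1R1
Branch closes: s and not s both at 1.
Every branch of the negation's tableau closes; the branch above is one of them.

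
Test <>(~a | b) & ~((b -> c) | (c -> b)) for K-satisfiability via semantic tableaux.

Unsatisfiable

1. <>(~a | b) & ~((b -> c) | (c -> b)), w0
2. <>(~a | b), w0   [&-rule on 1]
3. ~((b -> c) | (c -> b)), w0   [&-rule on 1]
4. ~(b -> c), w0   [~|-rule on 3]
5. ~(c -> b), w0   [~|-rule on 3]
6. b, w0   [~->-rule on 4]
7. ~c, w0   [~->-rule on 4]
8. c, w0   [~->-rule on 5]
9. ~b, w0   [~->-rule on 5]
Branch closes: c and ~c both at w0.
All branches of the tableau close; one closing branch shown above.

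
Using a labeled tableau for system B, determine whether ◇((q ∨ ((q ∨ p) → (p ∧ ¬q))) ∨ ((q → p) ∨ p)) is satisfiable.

1. ◇((q ∨ ((q ∨ p) → (p ∧ ¬q))) ∨ ((q → p) ∨ p)), u
2. (q ∨ ((q ∨ p) → (p ∧ ¬q))) ∨ ((q → p) ∨ p), v
3. (q → p) ∨ p, v
4. p, v
Accessibility: uRu, uRv, vRu, vRv

Satisfiable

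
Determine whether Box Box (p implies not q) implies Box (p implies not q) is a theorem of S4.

Tableau for the negation not (Box Box (p implies not q) implies Box (p implies not q)):
1. not (Box Box (p implies not q) implies Box (p implies not q)), w0
2. Box Box (p implies not q), w0
3. not Box (p implies not q), w0
4. Box (p implies not q), w0
5. p implies not q, w0
6. not q, w0
7. not (p implies not q), w1
8. p, w1
9. q, w1
10. Box (p implies not q), w1
11. p implies not q, w1
12. not q, w1
Accessibility: w0Rw0, w0Rw1, w1Rw1
Branch closes: q and not q both at w1.
All branches of the negation close; one closing branch shown above.

Yes, valid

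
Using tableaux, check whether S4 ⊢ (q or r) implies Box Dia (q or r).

Not valid

Tableau for the negation not ((q or r) implies Box Dia (q or r)):
1. not ((q or r) implies Box Dia (q or r)), 0
2. q or r, 0   [neg-implies-rule on 1]
3. not Box Dia (q or r), 0   [neg-implies-rule on 1]
4. r, 0   [or-rule on 2 (branches; this branch)]
5. not Dia (q or r), 1   [neg-Box-rule on 3: fresh world 1, 0R1]
6. not (q or r), 1   [neg-Dia-rule on 5 via 1R1]
7. not q, 1   [neg-or-rule on 6]
8. not r, 1   [neg-or-rule on 6]
Accessibility: 0R0, 0R1, 1R1
The negation has an open branch (countermodel exists).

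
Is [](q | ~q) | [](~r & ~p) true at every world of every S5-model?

Tableau for the negation ~([](q | ~q) | [](~r & ~p)):
1. ~([](q | ~q) | [](~r & ~p)), u
2. ~[](q | ~q), u
3. ~[](~r & ~p), u
4. ~(q | ~q), v
5. ~q, v
6. q, v
Accessibility: uRu, uRv, vRu, vRv
Branch closes: q and ~q both at v.
All branches of the negation close; one closing branch shown above.

Yes, valid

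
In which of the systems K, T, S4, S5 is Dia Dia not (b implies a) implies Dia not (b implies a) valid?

T-tableau for the negation not (Dia Dia not (b implies a) implies Dia not (b implies a)):
1. not (Dia Dia not (b implies a) implies Dia not (b implies a)), u
2. Dia Dia not (b implies a), u
3. not Dia not (b implies a), u
4. b implies a, u
5. a, u
6. Dia not (b implies a), v
7. b implies a, v
8. a, v
9. not (b implies a), w
10. b, w
11. not a, w
Accessibility: uRu, uRv, vRv, vRw, wRw
Complete open branch: countermodel on a T-frame, so not valid in T, nor in K (the same frame is also a K-frame).
S4-tableau for the negation not (Dia Dia not (b implies a) implies Dia not (b implies a)):
1. not (Dia Dia not (b implies a) implies Dia not (b implies a)), u
2. Dia Dia not (b implies a), u
3. not Dia not (b implies a), u
4. b implies a, u
5. a, u
6. Dia not (b implies a), v
7. b implies a, v
8. a, v
9. not (b implies a), w
10. b, w
11. not a, w
12. b implies a, w
13. a, w
Accessibility: uRu, uRv, uRw, vRv, vRw, wRw
Branch closes: a and not a both at w.
Every branch closes (one shown): valid in S4, hence also in S5 (every theorem of S4 is a theorem of S5).

S4, S5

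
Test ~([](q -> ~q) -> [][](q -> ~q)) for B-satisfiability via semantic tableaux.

1. ~([](q -> ~q) -> [][](q -> ~q)), 0
2. [](q -> ~q), 0
3. ~[][](q -> ~q), 0
4. q -> ~q, 0
5. ~q, 0
6. ~[](q -> ~q), 1
7. q -> ~q, 1
8. ~q, 1
9. ~(q -> ~q), 2
10. q, 2
Accessibility: 0R0, 0R1, 1R0, 1R1, 1R2, 2R1, 2R2

Yes, satisfiable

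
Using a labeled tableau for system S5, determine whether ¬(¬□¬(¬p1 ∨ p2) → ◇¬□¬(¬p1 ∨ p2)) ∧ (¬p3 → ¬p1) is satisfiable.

1. ¬(¬□¬(¬p1 ∨ p2) → ◇¬□¬(¬p1 ∨ p2)) ∧ (¬p3 → ¬p1), 0
2. ¬(¬□¬(¬p1 ∨ p2) → ◇¬□¬(¬p1 ∨ p2)), 0
3. ¬p3 → ¬p1, 0
4. ¬□¬(¬p1 ∨ p2), 0
5. ¬◇¬□¬(¬p1 ∨ p2), 0
6. □¬(¬p1 ∨ p2), 0
7. ¬(¬p1 ∨ p2), 0
8. p1, 0
9. ¬p2, 0
10. p3, 0
11. ¬p1 ∨ p2, 1
12. □¬(¬p1 ∨ p2), 1
13. ¬(¬p1 ∨ p2), 1
14. p1, 1
15. ¬p2, 1
16. p2, 1
Accessibility: 0R0, 0R1, 1R0, 1R1
Branch closes: p2 and ¬p2 both at 1.
Every branch closes; the branch above is one of them.

Unsatisfiable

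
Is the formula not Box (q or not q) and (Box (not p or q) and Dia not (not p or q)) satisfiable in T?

Unsatisfiable

1. not Box (q or not q) and (Box (not p or q) and Dia not (not p or q)), u
2. not Box (q or not q), u
3. Box (not p or q) and Dia not (not p or q), u
4. Box (not p or q), u
5. Dia not (not p or q), u
6. not p or q, u
7. q, u
8. not (q or not q), v
9. not q, v
10. q, v
Accessibility: uRu, uRv, vRv
Branch closes: q and not q both at v.
(One branch shown.) All branches close.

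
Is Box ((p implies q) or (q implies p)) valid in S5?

Tableau for the negation not Box ((p implies q) or (q implies p)):
1. not Box ((p implies q) or (q implies p)), w0
2. not ((p implies q) or (q implies p)), w1
3. not (p implies q), w1
4. not (q implies p), w1
5. p, w1
6. not q, w1
7. q, w1
8. not p, w1
Accessibility: w0Rw0, w0Rw1, w1Rw0, w1Rw1
Branch closes: q and not q both at w1.
All branches of the negation close; one closing branch shown above.

Yes, valid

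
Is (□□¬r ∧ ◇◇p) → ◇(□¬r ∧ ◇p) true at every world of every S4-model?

Tableau for the negation ¬((□□¬r ∧ ◇◇p) → ◇(□¬r ∧ ◇p)):
1. ¬((□□¬r ∧ ◇◇p) → ◇(□¬r ∧ ◇p)), w0
2. □□¬r ∧ ◇◇p, w0
3. ¬◇(□¬r ∧ ◇p), w0
4. □□¬r, w0
5. ◇◇p, w0
6. ¬(□¬r ∧ ◇p), w0
7. □¬r, w0
8. ¬r, w0
9. ¬◇p, w0
10. ¬p, w0
11. ◇p, w1
12. ¬(□¬r ∧ ◇p), w1
13. □¬r, w1
14. ¬r, w1
15. ¬p, w1
16. ¬◇p, w1
17. p, w2
18. ¬(□¬r ∧ ◇p), w2
19. □¬r, w2
20. ¬r, w2
21. ¬p, w2
Accessibility: w0Rw0, w0Rw1, w0Rw2, w1Rw1, w1Rw2, w2Rw2
Branch closes: p and ¬p both at w2.
Every branch of the negation's tableau closes; the branch above is one of them.

Valid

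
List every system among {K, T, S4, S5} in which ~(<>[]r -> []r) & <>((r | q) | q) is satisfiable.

K, T, S4

S4-tableau for the formula:
1. ~(<>[]r -> []r) & <>((r | q) | q), w0
2. ~(<>[]r -> []r), w0
3. <>((r | q) | q), w0
4. <>[]r, w0
5. ~[]r, w0
6. (r | q) | q, w1
7. q, w1
8. []r, w2
9. r, w2
10. ~r, w3
Accessibility: w0Rw0, w0Rw1, w0Rw2, w0Rw3, w1Rw1, w2Rw2, w3Rw3
Complete open branch: satisfiable in S4, hence also in K, T (this S4-model is also a K-model and a T-model).
S5-tableau for the formula:
1. ~(<>[]r -> []r) & <>((r | q) | q), w0
2. ~(<>[]r -> []r), w0
3. <>((r | q) | q), w0
4. <>[]r, w0
5. ~[]r, w0
6. (r | q) | q, w1
7. r | q, w1
8. q, w1
9. []r, w2
10. r, w0
11. r, w1
12. r, w2
13. ~r, w3
14. r, w3
Accessibility: w0Rw0, w0Rw1, w0Rw2, w0Rw3, w1Rw0, w1Rw1, w1Rw2, w1Rw3, w2Rw0, w2Rw1, w2Rw2, w2Rw3, w3Rw0, w3Rw1, w3Rw2, w3Rw3
Branch closes: r and ~r both at w3.
Every branch closes (one shown): unsatisfiable in S5.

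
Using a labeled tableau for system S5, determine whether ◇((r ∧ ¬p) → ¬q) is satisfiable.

1. ◇((r ∧ ¬p) → ¬q), u
2. (r ∧ ¬p) → ¬q, v
3. ¬q, v
Accessibility: uRu, uRv, vRu, vRv

Yes, satisfiable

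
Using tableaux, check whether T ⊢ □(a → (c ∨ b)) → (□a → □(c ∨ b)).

Tableau for the negation ¬(□(a → (c ∨ b)) → (□a → □(c ∨ b))):
1. ¬(□(a → (c ∨ b)) → (□a → □(c ∨ b))), w0
2. □(a → (c ∨ b)), w0
3. ¬(□a → □(c ∨ b)), w0
4. □a, w0
5. ¬□(c ∨ b), w0
6. a → (c ∨ b), w0
7. a, w0
8. c ∨ b, w0
9. b, w0
10. ¬(c ∨ b), w1
11. ¬c, w1
12. ¬b, w1
13. a → (c ∨ b), w1
14. a, w1
15. c ∨ b, w1
16. b, w1
Accessibility: w0Rw0, w0Rw1, w1Rw1
Branch closes: b and ¬b both at w1.
All branches of the negation close; one closing branch shown above.

Valid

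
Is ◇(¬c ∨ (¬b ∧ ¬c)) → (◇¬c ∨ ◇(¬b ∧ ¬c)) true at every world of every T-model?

Tableau for the negation ¬(◇(¬c ∨ (¬b ∧ ¬c)) → (◇¬c ∨ ◇(¬b ∧ ¬c))):
1. ¬(◇(¬c ∨ (¬b ∧ ¬c)) → (◇¬c ∨ ◇(¬b ∧ ¬c))), u
2. ◇(¬c ∨ (¬b ∧ ¬c)), u
3. ¬(◇¬c ∨ ◇(¬b ∧ ¬c)), u
4. ¬◇¬c, u
5. ¬◇(¬b ∧ ¬c), u
6. c, u
7. ¬(¬b ∧ ¬c), u
8. ¬c ∨ (¬b ∧ ¬c), v
9. c, v
10. ¬(¬b ∧ ¬c), v
11. ¬b ∧ ¬c, v
12. ¬b, v
13. ¬c, v
Accessibility: uRu, uRv, vRv
Branch closes: c and ¬c both at v.
Every branch of the negation's tableau closes; the branch above is one of them.

Valid in T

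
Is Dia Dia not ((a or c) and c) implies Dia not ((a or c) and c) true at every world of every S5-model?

Tableau for the negation not (Dia Dia not ((a or c) and c) implies Dia not ((a or c) and c)):
1. not (Dia Dia not ((a or c) and c) implies Dia not ((a or c) and c)), w0
2. Dia Dia not ((a or c) and c), w0
3. not Dia not ((a or c) and c), w0
4. (a or c) and c, w0
5. a or c, w0
6. c, w0
7. Dia not ((a or c) and c), w1
8. (a or c) and c, w1
9. a or c, w1
10. c, w1
11. not ((a or c) and c), w2
12. (a or c) and c, w2
13. a or c, w2
14. c, w2
15. not (a or c), w2
16. not a, w2
17. not c, w2
Accessibility: w0Rw0, w0Rw1, w0Rw2, w1Rw0, w1Rw1, w1Rw2, w2Rw0, w2Rw1, w2Rw2
Branch closes: c and not c both at w2.
Every branch of the negation's tableau closes; the branch above is one of them.

Valid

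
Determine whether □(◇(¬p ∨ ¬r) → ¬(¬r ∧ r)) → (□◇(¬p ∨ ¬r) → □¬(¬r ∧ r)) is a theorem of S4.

Tableau for the negation ¬(□(◇(¬p ∨ ¬r) → ¬(¬r ∧ r)) → (□◇(¬p ∨ ¬r) → □¬(¬r ∧ r))):
1. ¬(□(◇(¬p ∨ ¬r) → ¬(¬r ∧ r)) → (□◇(¬p ∨ ¬r) → □¬(¬r ∧ r))), w0
2. □(◇(¬p ∨ ¬r) → ¬(¬r ∧ r)), w0
3. ¬(□◇(¬p ∨ ¬r) → □¬(¬r ∧ r)), w0
4. □◇(¬p ∨ ¬r), w0
5. ¬□¬(¬r ∧ r), w0
6. ◇(¬p ∨ ¬r) → ¬(¬r ∧ r), w0
7. ◇(¬p ∨ ¬r), w0
8. ¬◇(¬p ∨ ¬r), w0
9. ¬(¬p ∨ ¬r), w0
10. p, w0
11. r, w0
12. ¬r ∧ r, w1
13. ¬r, w1
14. r, w1
Accessibility: w0Rw0, w0Rw1, w1Rw1
Branch closes: r and ¬r both at w1.
All branches of the negation close; one closing branch shown above.

Valid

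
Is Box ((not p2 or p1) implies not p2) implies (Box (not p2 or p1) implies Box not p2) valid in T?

Yes, valid

Tableau for the negation not (Box ((not p2 or p1) implies not p2) implies (Box (not p2 or p1) implies Box not p2)):
1. not (Box ((not p2 or p1) implies not p2) implies (Box (not p2 or p1) implies Box not p2)), u
2. Box ((not p2 or p1) implies not p2), u
3. not (Box (not p2 or p1) implies Box not p2), u
4. Box (not p2 or p1), u
5. not Box not p2, u
6. (not p2 or p1) implies not p2, u
7. not p2 or p1, u
8. not p2, u
9. p1, u
10. p2, v
11. (not p2 or p1) implies not p2, v
12. not p2 or p1, v
13. not (not p2 or p1), v
14. not p1, v
15. p1, v
Accessibility: uRu, uRv, vRv
Branch closes: p1 and not p1 both at v.
Every branch of the negation's tableau closes; the branch above is one of them.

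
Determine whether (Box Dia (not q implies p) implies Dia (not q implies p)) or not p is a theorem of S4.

Valid in S4

Tableau for the negation not ((Box Dia (not q implies p) implies Dia (not q implies p)) or not p):
1. not ((Box Dia (not q implies p) implies Dia (not q implies p)) or not p), u
2. not (Box Dia (not q implies p) implies Dia (not q implies p)), u
3. p, u
4. Box Dia (not q implies p), u
5. not Dia (not q implies p), u
6. Dia (not q implies p), u
7. not (not q implies p), u
8. not q, u
9. not p, u
Accessibility: uRu
Branch closes: p and not p both at u.
Every branch of the negation's tableau closes; the branch above is one of them.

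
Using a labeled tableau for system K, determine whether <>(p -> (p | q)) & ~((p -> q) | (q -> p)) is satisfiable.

Unsatisfiable (every branch closes)

1. <>(p -> (p | q)) & ~((p -> q) | (q -> p)), 0
2. <>(p -> (p | q)), 0
3. ~((p -> q) | (q -> p)), 0
4. ~(p -> q), 0
5. ~(q -> p), 0
6. p, 0
7. ~q, 0
8. q, 0
9. ~p, 0
Branch closes: q and ~q both at 0.
All branches of the tableau close; one closing branch shown above.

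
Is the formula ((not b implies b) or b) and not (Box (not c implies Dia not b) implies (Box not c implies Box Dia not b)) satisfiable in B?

1. ((not b implies b) or b) and not (Box (not c implies Dia not b) implies (Box not c implies Box Dia not b)), 0
2. (not b implies b) or b, 0
3. not (Box (not c implies Dia not b) implies (Box not c implies Box Dia not b)), 0
4. Box (not c implies Dia not b), 0
5. not (Box not c implies Box Dia not b), 0
6. Box not c, 0
7. not Box Dia not b, 0
8. not c implies Dia not b, 0
9. not c, 0
10. not b implies b, 0
11. Dia not b, 0
12. b, 0
13. not Dia not b, 1
14. not c implies Dia not b, 1
15. not c, 1
16. b, 1
17. Dia not b, 1
18. not b, 2
19. not c implies Dia not b, 2
20. not c, 2
21. Dia not b, 2
22. not b, 3
23. b, 3
Accessibility: 0R0, 0R1, 0R2, 1R0, 1R1, 1R3, 2R0, 2R2, 3R1, 3R3
Branch closes: b and not b both at 3.
All branches of the tableau close; one closing branch shown above.

Unsatisfiable (every branch closes)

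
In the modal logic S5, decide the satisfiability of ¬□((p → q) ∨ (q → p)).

Unsatisfiable

1. ¬□((p → q) ∨ (q → p)), 0
2. ¬((p → q) ∨ (q → p)), 1
3. ¬(p → q), 1
4. ¬(q → p), 1
5. p, 1
6. ¬q, 1
7. q, 1
8. ¬p, 1
Accessibility: 0R0, 0R1, 1R0, 1R1
Branch closes: q and ¬q both at 1.
All branches of the tableau close; one closing branch shown above.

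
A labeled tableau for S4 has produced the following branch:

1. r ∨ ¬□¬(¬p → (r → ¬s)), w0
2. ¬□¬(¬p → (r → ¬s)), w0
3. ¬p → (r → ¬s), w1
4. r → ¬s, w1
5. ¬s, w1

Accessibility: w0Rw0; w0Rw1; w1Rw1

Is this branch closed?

No world carries both an atom and its negation.

Open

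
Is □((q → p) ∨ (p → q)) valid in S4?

Tableau for the negation ¬□((q → p) ∨ (p → q)):
1. ¬□((q → p) ∨ (p → q)), u
2. ¬((q → p) ∨ (p → q)), v
3. ¬(q → p), v
4. ¬(p → q), v
5. q, v
6. ¬p, v
7. p, v
8. ¬q, v
Accessibility: uRu, uRv, vRv
Branch closes: p and ¬p both at v.
All branches of the negation close; one closing branch shown above.

Valid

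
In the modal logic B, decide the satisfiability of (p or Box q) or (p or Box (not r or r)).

Satisfiable (open branch found)

1. (p or Box q) or (p or Box (not r or r)), 0
2. p or Box (not r or r), 0
3. Box (not r or r), 0
4. not r or r, 0
5. r, 0
Accessibility: 0R0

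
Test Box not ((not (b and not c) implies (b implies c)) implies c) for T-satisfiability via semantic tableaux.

1. Box not ((not (b and not c) implies (b implies c)) implies c), u
2. not ((not (b and not c) implies (b implies c)) implies c), u   [Box-rule on 1 via uRu]
3. not (b and not c) implies (b implies c), u   [neg-implies-rule on 2]
4. not c, u   [neg-implies-rule on 2]
5. b implies c, u   [implies-rule on 3 (branches; this branch)]
6. not b, u   [implies-rule on 5 (branches; this branch)]
Accessibility: uRu

Yes, satisfiable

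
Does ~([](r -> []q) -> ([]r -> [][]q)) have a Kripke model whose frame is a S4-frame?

Unsatisfiable (every branch closes)

1. ~([](r -> []q) -> ([]r -> [][]q)), u
2. [](r -> []q), u   [~->-rule on 1]
3. ~([]r -> [][]q), u   [~->-rule on 1]
4. []r, u   [~->-rule on 3]
5. ~[][]q, u   [~->-rule on 3]
6. r -> []q, u   [[]-rule on 2 via uRu]
7. r, u   [[]-rule on 4 via uRu]
8. []q, u   [->-rule on 6 (branches; this branch)]
9. q, u   [[]-rule on 8 via uRu]
10. ~[]q, v   [~[]-rule on 5: fresh world v, uRv]
11. r -> []q, v   [[]-rule on 2 via uRv]
12. r, v   [[]-rule on 4 via uRv]
13. q, v   [[]-rule on 8 via uRv]
14. []q, v   [->-rule on 11 (branches; this branch)]
15. ~q, w   [~[]-rule on 10: fresh world w, vRw]
16. r -> []q, w   [[]-rule on 2 via uRw]
17. r, w   [[]-rule on 4 via uRw]
18. q, w   [[]-rule on 8 via uRw]
Accessibility: uRu, uRv, uRw, vRv, vRw, wRw
Branch closes: q and ~q both at w.
Every branch closes; the branch above is one of them.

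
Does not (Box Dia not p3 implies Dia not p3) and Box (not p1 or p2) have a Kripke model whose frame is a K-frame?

1. not (Box Dia not p3 implies Dia not p3) and Box (not p1 or p2), w0
2. not (Box Dia not p3 implies Dia not p3), w0
3. Box (not p1 or p2), w0
4. Box Dia not p3, w0
5. not Dia not p3, w0

Yes, satisfiable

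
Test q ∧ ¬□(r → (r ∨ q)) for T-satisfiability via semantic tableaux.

1. q ∧ ¬□(r → (r ∨ q)), w0
2. q, w0
3. ¬□(r → (r ∨ q)), w0
4. ¬(r → (r ∨ q)), w1
5. r, w1
6. ¬(r ∨ q), w1
7. ¬r, w1
8. ¬q, w1
Accessibility: w0Rw0, w0Rw1, w1Rw1
Branch closes: r and ¬r both at w1.
Every branch closes; the branch above is one of them.

No, unsatisfiable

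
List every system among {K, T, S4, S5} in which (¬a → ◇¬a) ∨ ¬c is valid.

T, S4, S5

K-tableau for the negation ¬((¬a → ◇¬a) ∨ ¬c):
1. ¬((¬a → ◇¬a) ∨ ¬c), u
2. ¬(¬a → ◇¬a), u
3. c, u
4. ¬a, u
5. ¬◇¬a, u
Complete open branch: countermodel on a K-frame, so not valid in K.
T-tableau for the negation ¬((¬a → ◇¬a) ∨ ¬c):
1. ¬((¬a → ◇¬a) ∨ ¬c), u
2. ¬(¬a → ◇¬a), u
3. c, u
4. ¬a, u
5. ¬◇¬a, u
6. a, u
Accessibility: uRu
Branch closes: a and ¬a both at u.
Every branch closes (one shown): valid in T, hence also in S4, S5 (every theorem of T is a theorem of S4 and S5).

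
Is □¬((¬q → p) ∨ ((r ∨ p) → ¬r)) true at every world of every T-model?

No, not valid

Tableau for the negation ¬□¬((¬q → p) ∨ ((r ∨ p) → ¬r)):
1. ¬□¬((¬q → p) ∨ ((r ∨ p) → ¬r)), u
2. (¬q → p) ∨ ((r ∨ p) → ¬r), v
3. (r ∨ p) → ¬r, v
4. ¬r, v
Accessibility: uRu, uRv, vRv
The negation has an open branch (countermodel exists).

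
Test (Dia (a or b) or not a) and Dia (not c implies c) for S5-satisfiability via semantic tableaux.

1. (Dia (a or b) or not a) and Dia (not c implies c), 0
2. Dia (a or b) or not a, 0   [and-rule on 1]
3. Dia (not c implies c), 0   [and-rule on 1]
4. not a, 0   [or-rule on 2 (branches; this branch)]
5. not c implies c, 1   [Dia-rule on 3: fresh world 1, 0R1]
6. c, 1   [implies-rule on 5 (branches; this branch)]
Accessibility: 0R0, 0R1, 1R0, 1R1

Satisfiable (open branch found)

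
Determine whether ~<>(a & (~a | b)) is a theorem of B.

Tableau for the negation <>(a & (~a | b)):
1. <>(a & (~a | b)), u
2. a & (~a | b), v   [<>-rule on 1: fresh world v, uRv]
3. a, v   [&-rule on 2]
4. ~a | b, v   [&-rule on 2]
5. b, v   [|-rule on 4 (branches; this branch)]
Accessibility: uRu, uRv, vRu, vRv
The negation has an open branch (countermodel exists).

Invalid (countermodel exists)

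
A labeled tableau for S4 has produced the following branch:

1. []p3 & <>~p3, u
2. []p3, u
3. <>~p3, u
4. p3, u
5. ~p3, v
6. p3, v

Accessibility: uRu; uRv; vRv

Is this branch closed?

Closed

Both p3 and ~p3 appear at v.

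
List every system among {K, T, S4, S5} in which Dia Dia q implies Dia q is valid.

S4, S5

T-tableau for the negation not (Dia Dia q implies Dia q):
1. not (Dia Dia q implies Dia q), u
2. Dia Dia q, u
3. not Dia q, u
4. not q, u
5. Dia q, v
6. not q, v
7. q, w
Accessibility: uRu, uRv, vRv, vRw, wRw
Complete open branch: countermodel on a T-frame, so not valid in T, nor in K (the same frame is also a K-frame).
S4-tableau for the negation not (Dia Dia q implies Dia q):
1. not (Dia Dia q implies Dia q), u
2. Dia Dia q, u
3. not Dia q, u
4. not q, u
5. Dia q, v
6. not q, v
7. q, w
8. not q, w
Accessibility: uRu, uRv, uRw, vRv, vRw, wRw
Branch closes: q and not q both at w.
Every branch closes (one shown): valid in S4, hence also in S5 (every theorem of S4 is a theorem of S5).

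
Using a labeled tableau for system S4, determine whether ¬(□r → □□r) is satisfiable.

No, unsatisfiable

1. ¬(□r → □□r), u
2. □r, u
3. ¬□□r, u
4. r, u
5. ¬□r, v
6. r, v
7. ¬r, w
8. r, w
Accessibility: uRu, uRv, uRw, vRv, vRw, wRw
Branch closes: r and ¬r both at w.
All branches of the tableau close; one closing branch shown above.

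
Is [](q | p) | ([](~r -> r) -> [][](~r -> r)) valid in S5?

Valid

Tableau for the negation ~([](q | p) | ([](~r -> r) -> [][](~r -> r))):
1. ~([](q | p) | ([](~r -> r) -> [][](~r -> r))), u
2. ~[](q | p), u
3. ~([](~r -> r) -> [][](~r -> r)), u
4. [](~r -> r), u
5. ~[][](~r -> r), u
6. ~r -> r, u
7. r, u
8. ~(q | p), v
9. ~q, v
10. ~p, v
11. ~r -> r, v
12. r, v
13. ~[](~r -> r), w
14. ~r -> r, w
15. r, w
16. ~(~r -> r), x
17. ~r, x
18. ~r -> r, x
19. r, x
Accessibility: uRu, uRv, uRw, uRx, vRu, vRv, vRw, vRx, wRu, wRv, wRw, wRx, xRu, xRv, xRw, xRx
Branch closes: r and ~r both at x.
Every branch of the negation's tableau closes; the branch above is one of them.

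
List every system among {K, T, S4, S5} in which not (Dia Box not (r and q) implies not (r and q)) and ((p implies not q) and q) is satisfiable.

S5-tableau for the formula:
1. not (Dia Box not (r and q) implies not (r and q)) and ((p implies not q) and q), u
2. not (Dia Box not (r and q) implies not (r and q)), u
3. (p implies not q) and q, u
4. Dia Box not (r and q), u
5. r and q, u
6. p implies not q, u
7. q, u
8. r, u
9. not p, u
10. Box not (r and q), v
11. not (r and q), u
12. not (r and q), v
13. not q, u
Accessibility: uRu, uRv, vRu, vRv
Branch closes: q and not q both at u.
Every branch closes (one shown): unsatisfiable in S5.
S4-tableau for the formula:
1. not (Dia Box not (r and q) implies not (r and q)) and ((p implies not q) and q), u
2. not (Dia Box not (r and q) implies not (r and q)), u
3. (p implies not q) and q, u
4. Dia Box not (r and q), u
5. r and q, u
6. p implies not q, u
7. q, u
8. r, u
9. not p, u
10. Box not (r and q), v
11. not (r and q), v
12. not q, v
Accessibility: uRu, uRv, vRv
Complete open branch: satisfiable in S4, hence also in K, T (this S4-model is also a K-model and a T-model).

K, T, S4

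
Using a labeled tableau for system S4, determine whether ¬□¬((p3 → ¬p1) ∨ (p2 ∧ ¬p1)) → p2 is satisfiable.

1. ¬□¬((p3 → ¬p1) ∨ (p2 ∧ ¬p1)) → p2, 0
2. p2, 0   [→-rule on 1 (branches; this branch)]
Accessibility: 0R0

Satisfiable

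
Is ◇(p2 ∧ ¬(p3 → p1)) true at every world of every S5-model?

Tableau for the negation ¬◇(p2 ∧ ¬(p3 → p1)):
1. ¬◇(p2 ∧ ¬(p3 → p1)), 0
2. ¬(p2 ∧ ¬(p3 → p1)), 0
3. p3 → p1, 0
4. p1, 0
Accessibility: 0R0
The negation has an open branch (countermodel exists).

No, not valid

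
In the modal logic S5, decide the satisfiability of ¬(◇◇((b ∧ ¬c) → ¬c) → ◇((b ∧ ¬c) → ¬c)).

1. ¬(◇◇((b ∧ ¬c) → ¬c) → ◇((b ∧ ¬c) → ¬c)), u
2. ◇◇((b ∧ ¬c) → ¬c), u
3. ¬◇((b ∧ ¬c) → ¬c), u
4. ¬((b ∧ ¬c) → ¬c), u
5. b ∧ ¬c, u
6. c, u
7. b, u
8. ¬c, u
Accessibility: uRu
Branch closes: c and ¬c both at u.
All branches of the tableau close; one closing branch shown above.

No, unsatisfiable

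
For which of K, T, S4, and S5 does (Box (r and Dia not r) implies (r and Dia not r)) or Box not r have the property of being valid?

T, S4, S5

T-tableau for the negation not ((Box (r and Dia not r) implies (r and Dia not r)) or Box not r):
1. not ((Box (r and Dia not r) implies (r and Dia not r)) or Box not r), w0
2. not (Box (r and Dia not r) implies (r and Dia not r)), w0   [neg-or-rule on 1]
3. not Box not r, w0   [neg-or-rule on 1]
4. Box (r and Dia not r), w0   [neg-implies-rule on 2]
5. not (r and Dia not r), w0   [neg-implies-rule on 2]
6. r and Dia not r, w0   [Box-rule on 4 via w0Rw0]
7. r, w0   [and-rule on 6]
8. Dia not r, w0   [and-rule on 6]
9. not Dia not r, w0   [neg-and-rule on 5 (branches; this branch)]
10. r, w1   [neg-Box-rule on 3: fresh world w1, w0Rw1]
11. r and Dia not r, w1   [Box-rule on 4 via w0Rw1]
12. Dia not r, w1   [and-rule on 11]
13. not r, w2   [Dia-rule on 8: fresh world w2, w0Rw2]
14. r and Dia not r, w2   [Box-rule on 4 via w0Rw2]
15. r, w2   [and-rule on 14]
16. Dia not r, w2   [and-rule on 14]
Accessibility: w0Rw0, w0Rw1, w0Rw2, w1Rw1, w2Rw2
Branch closes: r and not r both at w2.
Every branch closes (one shown): valid in T, hence also in S4, S5 (every theorem of T is a theorem of S4 and S5).
K-tableau for the negation not ((Box (r and Dia not r) implies (r and Dia not r)) or Box not r):
1. not ((Box (r and Dia not r) implies (r and Dia not r)) or Box not r), w0
2. not (Box (r and Dia not r) implies (r and Dia not r)), w0   [neg-or-rule on 1]
3. not Box not r, w0   [neg-or-rule on 1]
4. Box (r and Dia not r), w0   [neg-implies-rule on 2]
5. not (r and Dia not r), w0   [neg-implies-rule on 2]
6. not Dia not r, w0   [neg-and-rule on 5 (branches; this branch)]
7. r, w1   [neg-Box-rule on 3: fresh world w1, w0Rw1]
8. r and Dia not r, w1   [Box-rule on 4 via w0Rw1]
9. Dia not r, w1   [and-rule on 8]
10. not r, w2   [Dia-rule on 9: fresh world w2, w1Rw2]
Accessibility: w0Rw1, w1Rw2
Complete open branch: countermodel on a K-frame, so not valid in K.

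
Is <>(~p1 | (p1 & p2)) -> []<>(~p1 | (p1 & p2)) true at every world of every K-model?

Tableau for the negation ~(<>(~p1 | (p1 & p2)) -> []<>(~p1 | (p1 & p2))):
1. ~(<>(~p1 | (p1 & p2)) -> []<>(~p1 | (p1 & p2))), 0
2. <>(~p1 | (p1 & p2)), 0   [~->-rule on 1]
3. ~[]<>(~p1 | (p1 & p2)), 0   [~->-rule on 1]
4. ~p1 | (p1 & p2), 1   [<>-rule on 2: fresh world 1, 0R1]
5. p1 & p2, 1   [|-rule on 4 (branches; this branch)]
6. p1, 1   [&-rule on 5]
7. p2, 1   [&-rule on 5]
8. ~<>(~p1 | (p1 & p2)), 2   [~[]-rule on 3: fresh world 2, 0R2]
Accessibility: 0R1, 0R2
The negation has an open branch (countermodel exists).

No, not valid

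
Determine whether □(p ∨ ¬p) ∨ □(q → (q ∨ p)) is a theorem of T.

Valid in T

Tableau for the negation ¬(□(p ∨ ¬p) ∨ □(q → (q ∨ p))):
1. ¬(□(p ∨ ¬p) ∨ □(q → (q ∨ p))), 0
2. ¬□(p ∨ ¬p), 0   [¬∨-rule on 1]
3. ¬□(q → (q ∨ p)), 0   [¬∨-rule on 1]
4. ¬(p ∨ ¬p), 1   [¬□-rule on 2: fresh world 1, 0R1]
5. ¬p, 1   [¬∨-rule on 4]
6. p, 1   [¬∨-rule on 4]
Accessibility: 0R0, 0R1, 1R1
Branch closes: p and ¬p both at 1.
All branches of the negation close; one closing branch shown above.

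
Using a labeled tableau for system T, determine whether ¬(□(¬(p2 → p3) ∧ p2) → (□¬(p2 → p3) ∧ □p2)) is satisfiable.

1. ¬(□(¬(p2 → p3) ∧ p2) → (□¬(p2 → p3) ∧ □p2)), 0
2. □(¬(p2 → p3) ∧ p2), 0   [¬→-rule on 1]
3. ¬(□¬(p2 → p3) ∧ □p2), 0   [¬→-rule on 1]
4. ¬(p2 → p3) ∧ p2, 0   [□-rule on 2 via 0R0]
5. ¬(p2 → p3), 0   [∧-rule on 4]
6. p2, 0   [∧-rule on 4]
7. ¬p3, 0   [¬→-rule on 5]
8. ¬□¬(p2 → p3), 0   [¬∧-rule on 3 (branches; this branch)]
9. p2 → p3, 1   [¬□-rule on 8: fresh world 1, 0R1]
10. ¬(p2 → p3) ∧ p2, 1   [□-rule on 2 via 0R1]
11. ¬(p2 → p3), 1   [∧-rule on 10]
12. p2, 1   [∧-rule on 10]
13. ¬p3, 1   [¬→-rule on 11]
14. p3, 1   [→-rule on 9 (branches; this branch)]
Accessibility: 0R0, 0R1, 1R1
Branch closes: p3 and ¬p3 both at 1.
Every branch closes; the branch above is one of them.

No, unsatisfiable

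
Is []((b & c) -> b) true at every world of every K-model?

Tableau for the negation ~[]((b & c) -> b):
1. ~[]((b & c) -> b), 0
2. ~((b & c) -> b), 1   [~[]-rule on 1: fresh world 1, 0R1]
3. b & c, 1   [~->-rule on 2]
4. ~b, 1   [~->-rule on 2]
5. b, 1   [&-rule on 3]
6. c, 1   [&-rule on 3]
Accessibility: 0R1
Branch closes: b and ~b both at 1.
Every branch of the negation's tableau closes; the branch above is one of them.

Valid in K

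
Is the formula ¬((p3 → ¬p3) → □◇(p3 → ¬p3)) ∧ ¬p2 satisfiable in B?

Unsatisfiable

1. ¬((p3 → ¬p3) → □◇(p3 → ¬p3)) ∧ ¬p2, w0
2. ¬((p3 → ¬p3) → □◇(p3 → ¬p3)), w0
3. ¬p2, w0
4. p3 → ¬p3, w0
5. ¬□◇(p3 → ¬p3), w0
6. ¬p3, w0
7. ¬◇(p3 → ¬p3), w1
8. ¬(p3 → ¬p3), w0
9. p3, w0
Accessibility: w0Rw0, w0Rw1, w1Rw0, w1Rw1
Branch closes: p3 and ¬p3 both at w0.
All branches of the tableau close; one closing branch shown above.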